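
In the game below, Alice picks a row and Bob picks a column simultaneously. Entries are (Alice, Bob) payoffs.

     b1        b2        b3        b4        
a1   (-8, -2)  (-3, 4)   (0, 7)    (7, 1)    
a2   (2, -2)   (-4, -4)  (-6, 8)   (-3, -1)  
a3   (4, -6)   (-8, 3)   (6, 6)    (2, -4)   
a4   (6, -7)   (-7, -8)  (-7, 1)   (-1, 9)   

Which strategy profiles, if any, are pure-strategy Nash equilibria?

(a3, b3)

Check mutual best responses: a cell is a NE iff neither player can gain by unilaterally deviating.
Alice's best responses — vs b1: a4 (payoff 6); vs b2: a1 (payoff -3); vs b3: a3 (payoff 6); vs b4: a1 (payoff 7).
Bob's best responses — vs a1: b3 (payoff 7); vs a2: b3 (payoff 8); vs a3: b3 (payoff 6); vs a4: b4 (payoff 9).
The only mutual best response is (a3, b3); neither player gains by switching there.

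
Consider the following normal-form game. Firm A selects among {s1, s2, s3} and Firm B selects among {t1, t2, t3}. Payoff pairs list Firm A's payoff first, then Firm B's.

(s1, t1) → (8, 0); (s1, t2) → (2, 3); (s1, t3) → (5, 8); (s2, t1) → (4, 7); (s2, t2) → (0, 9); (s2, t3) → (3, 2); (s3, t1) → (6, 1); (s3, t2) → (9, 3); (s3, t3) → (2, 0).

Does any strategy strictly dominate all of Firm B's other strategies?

None

Check whether one of Firm B's strategies beats all alternatives regardless of what the opponent does.
t1 is not dominant: against s1, t2 gives 3 > 0.
t2 is not dominant: against s1, t3 gives 8 > 3.
t3 is not dominant: against s2, t1 gives 7 > 2.
No single strategy is best against every opponent action.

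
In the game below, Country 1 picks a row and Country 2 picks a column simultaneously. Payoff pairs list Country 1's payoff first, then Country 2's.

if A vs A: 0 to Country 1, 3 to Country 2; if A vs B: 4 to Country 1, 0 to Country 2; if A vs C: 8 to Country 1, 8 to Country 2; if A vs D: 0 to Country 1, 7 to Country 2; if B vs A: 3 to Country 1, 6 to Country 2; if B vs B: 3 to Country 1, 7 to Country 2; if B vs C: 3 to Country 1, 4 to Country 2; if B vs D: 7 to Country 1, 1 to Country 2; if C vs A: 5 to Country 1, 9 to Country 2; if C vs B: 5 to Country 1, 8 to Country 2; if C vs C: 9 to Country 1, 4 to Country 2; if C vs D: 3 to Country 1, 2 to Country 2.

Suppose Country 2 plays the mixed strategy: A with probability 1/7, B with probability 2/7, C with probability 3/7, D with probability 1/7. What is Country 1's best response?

C

Country 1's best reply maximizes expected payoff against the mix.
A: (1/7)·0 + (2/7)·4 + (3/7)·8 + (1/7)·0 = 32/7
B: (1/7)·3 + (2/7)·3 + (3/7)·3 + (1/7)·7 = 25/7
C: (1/7)·5 + (2/7)·5 + (3/7)·9 + (1/7)·3 = 45/7
Highest expected payoff is 45/7, from C.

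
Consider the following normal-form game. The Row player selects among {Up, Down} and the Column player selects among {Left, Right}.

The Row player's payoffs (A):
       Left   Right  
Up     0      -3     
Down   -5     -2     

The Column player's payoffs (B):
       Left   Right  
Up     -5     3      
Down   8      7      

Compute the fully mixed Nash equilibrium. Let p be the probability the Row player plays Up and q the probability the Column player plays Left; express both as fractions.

In a mixed NE each player is indifferent between their pure strategies, so the opponent's mix sets the indifference.
The Column player indifferent between Left and Right: p·(-5) + (1−p)·8 = p·3 + (1−p)·7 ⟹ 8 + (-13)p = 7 + (-4)p ⟹ p = 1/9.
The Row player indifferent between Up and Down: q·0 + (1−q)·(-3) = q·(-5) + (1−q)·(-2) ⟹ (-3) + 3q = (-2) + (-3)q ⟹ q = 1/6.

p = 1/9, q = 1/6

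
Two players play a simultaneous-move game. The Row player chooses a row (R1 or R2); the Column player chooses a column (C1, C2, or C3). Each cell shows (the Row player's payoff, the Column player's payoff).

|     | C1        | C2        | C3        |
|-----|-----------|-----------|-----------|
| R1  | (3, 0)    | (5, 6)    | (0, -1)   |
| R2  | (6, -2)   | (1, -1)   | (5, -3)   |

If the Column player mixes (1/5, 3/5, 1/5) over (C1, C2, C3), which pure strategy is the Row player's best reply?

The Row player's best reply maximizes expected payoff against the mix.
R1: (1/5)·3 + (3/5)·5 + (1/5)·0 = 18/5
R2: (1/5)·6 + (3/5)·1 + (1/5)·5 = 14/5
Highest expected payoff is 18/5, from R1.

R1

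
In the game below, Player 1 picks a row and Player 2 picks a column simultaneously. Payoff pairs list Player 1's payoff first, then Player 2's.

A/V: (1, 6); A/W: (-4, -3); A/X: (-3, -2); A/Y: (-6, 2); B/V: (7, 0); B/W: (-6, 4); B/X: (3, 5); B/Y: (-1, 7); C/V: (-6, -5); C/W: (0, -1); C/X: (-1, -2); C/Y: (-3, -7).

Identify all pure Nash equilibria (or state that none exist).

(B, Y) and (C, W)

Find each player's best response to every opponent strategy; NE are the intersections.
Player 1's best responses — vs V: B (payoff 7); vs W: C (payoff 0); vs X: B (payoff 3); vs Y: B (payoff -1).
Player 2's best responses — vs A: V (payoff 6); vs B: Y (payoff 7); vs C: W (payoff -1).
Mutual best responses occur at (B, Y) and (C, W); at each, neither player gains by switching.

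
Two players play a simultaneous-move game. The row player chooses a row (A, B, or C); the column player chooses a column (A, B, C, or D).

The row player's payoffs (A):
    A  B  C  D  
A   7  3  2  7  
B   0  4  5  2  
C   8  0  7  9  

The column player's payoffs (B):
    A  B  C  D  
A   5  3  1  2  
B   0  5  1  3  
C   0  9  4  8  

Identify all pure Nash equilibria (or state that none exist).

(B, B)

Find each player's best response to every opponent strategy; NE are the intersections.
The row player's best responses — vs A: C (payoff 8); vs B: B (payoff 4); vs C: C (payoff 7); vs D: C (payoff 9).
The column player's best responses — vs A: A (payoff 5); vs B: B (payoff 5); vs C: B (payoff 9).
The only mutual best response is (B, B); neither player gains by switching there.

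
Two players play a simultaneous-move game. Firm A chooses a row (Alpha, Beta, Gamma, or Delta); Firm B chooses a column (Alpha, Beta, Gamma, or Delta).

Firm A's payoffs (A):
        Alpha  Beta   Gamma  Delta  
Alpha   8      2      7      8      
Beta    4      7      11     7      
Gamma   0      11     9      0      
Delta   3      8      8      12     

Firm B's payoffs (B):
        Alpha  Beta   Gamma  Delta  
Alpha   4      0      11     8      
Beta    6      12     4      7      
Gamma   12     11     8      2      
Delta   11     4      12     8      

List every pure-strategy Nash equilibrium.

No pure-strategy Nash equilibrium

Check mutual best responses: a cell is a NE iff neither player can gain by unilaterally deviating.
Firm A's best responses — vs Alpha: Alpha (payoff 8); vs Beta: Gamma (payoff 11); vs Gamma: Beta (payoff 11); vs Delta: Delta (payoff 12).
Firm B's best responses — vs Alpha: Gamma (payoff 11); vs Beta: Beta (payoff 12); vs Gamma: Alpha (payoff 12); vs Delta: Gamma (payoff 12).
No cell has both players best-responding. For instance, Firm A's best reply to Delta is Delta, but against Delta Firm B prefers Gamma over Delta.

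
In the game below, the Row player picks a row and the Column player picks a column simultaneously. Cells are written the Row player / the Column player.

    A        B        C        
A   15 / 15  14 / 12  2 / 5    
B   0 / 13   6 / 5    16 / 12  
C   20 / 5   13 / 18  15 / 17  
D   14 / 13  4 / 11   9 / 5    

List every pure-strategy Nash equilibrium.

A profile is a Nash equilibrium when each player is best-responding to the other.
The Row player's best responses — vs A: C (payoff 20); vs B: A (payoff 14); vs C: B (payoff 16).
The Column player's best responses — vs A: A (payoff 15); vs B: A (payoff 13); vs C: B (payoff 18); vs D: A (payoff 13).
No cell has both players best-responding. For instance, the Row player's best reply to B is A, but against A the Column player prefers A over B.

No pure-strategy Nash equilibrium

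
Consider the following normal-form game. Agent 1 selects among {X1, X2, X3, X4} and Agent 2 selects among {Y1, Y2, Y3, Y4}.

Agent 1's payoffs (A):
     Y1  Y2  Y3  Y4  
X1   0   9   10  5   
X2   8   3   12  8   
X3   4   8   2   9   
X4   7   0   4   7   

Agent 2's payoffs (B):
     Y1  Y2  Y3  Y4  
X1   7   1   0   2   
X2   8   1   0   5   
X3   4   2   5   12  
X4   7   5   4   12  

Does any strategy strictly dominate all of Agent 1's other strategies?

None

Check whether one of Agent 1's strategies beats all alternatives regardless of what the opponent does.
X1 is not dominant: against Y1, X2 gives 8 > 0.
X2 is not dominant: against Y2, X1 gives 9 > 3.
X3 is not dominant: against Y1, X2 gives 8 > 4.
X4 is not dominant: against Y1, X2 gives 8 > 7.
No single strategy is best against every opponent action.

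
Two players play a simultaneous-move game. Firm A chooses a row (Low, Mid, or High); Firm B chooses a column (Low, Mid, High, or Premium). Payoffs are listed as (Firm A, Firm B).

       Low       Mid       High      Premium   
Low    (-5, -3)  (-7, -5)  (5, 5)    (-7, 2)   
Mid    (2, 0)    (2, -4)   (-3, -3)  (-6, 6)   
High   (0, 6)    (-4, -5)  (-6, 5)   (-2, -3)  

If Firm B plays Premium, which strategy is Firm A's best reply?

With Firm B fixed at Premium, Firm A's payoffs are: Low → -7, Mid → -6, High → -2.
The maximum is -2, achieved by High.

High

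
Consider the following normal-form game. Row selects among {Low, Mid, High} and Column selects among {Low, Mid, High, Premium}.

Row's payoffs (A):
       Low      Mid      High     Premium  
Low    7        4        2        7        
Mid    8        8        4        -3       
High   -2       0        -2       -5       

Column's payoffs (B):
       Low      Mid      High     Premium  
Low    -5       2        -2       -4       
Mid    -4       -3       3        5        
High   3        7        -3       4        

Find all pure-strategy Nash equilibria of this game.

No pure-strategy Nash equilibrium

A profile is a Nash equilibrium when each player is best-responding to the other.
Row's best responses — vs Low: Mid (payoff 8); vs Mid: Mid (payoff 8); vs High: Mid (payoff 4); vs Premium: Low (payoff 7).
Column's best responses — vs Low: Mid (payoff 2); vs Mid: Premium (payoff 5); vs High: Mid (payoff 7).
No cell has both players best-responding. For instance, Row's best reply to High is Mid, but against Mid Column prefers Premium over High.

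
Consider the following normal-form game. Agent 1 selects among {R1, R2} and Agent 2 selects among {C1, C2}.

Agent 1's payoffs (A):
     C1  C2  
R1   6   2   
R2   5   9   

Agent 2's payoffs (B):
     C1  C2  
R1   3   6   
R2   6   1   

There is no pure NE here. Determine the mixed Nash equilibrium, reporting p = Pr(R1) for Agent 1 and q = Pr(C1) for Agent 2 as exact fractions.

Each player's mixing probability is pinned down by making the *other* player indifferent.
Agent 2 indifferent between C1 and C2: p·3 + (1−p)·6 = p·6 + (1−p)·1 ⟹ 6 + (-3)p = 1 + 5p ⟹ p = 5/8.
Agent 1 indifferent between R1 and R2: q·6 + (1−q)·2 = q·5 + (1−q)·9 ⟹ 2 + 4q = 9 + (-4)q ⟹ q = 7/8.

p = 5/8, q = 7/8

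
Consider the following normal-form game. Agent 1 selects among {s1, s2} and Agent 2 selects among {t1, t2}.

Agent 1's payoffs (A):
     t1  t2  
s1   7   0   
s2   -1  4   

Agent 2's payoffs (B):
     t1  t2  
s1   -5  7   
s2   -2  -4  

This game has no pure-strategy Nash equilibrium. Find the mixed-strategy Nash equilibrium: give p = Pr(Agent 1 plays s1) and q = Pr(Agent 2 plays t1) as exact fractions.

p = 1/7, q = 1/3

In a mixed NE each player is indifferent between their pure strategies, so the opponent's mix sets the indifference.
Agent 2 indifferent between t1 and t2: p·(-5) + (1−p)·(-2) = p·7 + (1−p)·(-4) ⟹ (-2) + (-3)p = (-4) + 11p ⟹ p = 1/7.
Agent 1 indifferent between s1 and s2: q·7 + (1−q)·0 = q·(-1) + (1−q)·4 ⟹ 0 + 7q = 4 + (-5)q ⟹ q = 1/3.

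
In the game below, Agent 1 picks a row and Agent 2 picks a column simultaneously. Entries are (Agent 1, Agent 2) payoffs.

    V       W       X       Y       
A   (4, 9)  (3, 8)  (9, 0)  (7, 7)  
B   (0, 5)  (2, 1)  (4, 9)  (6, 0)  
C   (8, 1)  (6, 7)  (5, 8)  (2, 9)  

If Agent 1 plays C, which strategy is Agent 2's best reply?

Y

With Agent 1 fixed at C, Agent 2's payoffs are: V → 1, W → 7, X → 8, Y → 9.
The maximum is 9, achieved by Y.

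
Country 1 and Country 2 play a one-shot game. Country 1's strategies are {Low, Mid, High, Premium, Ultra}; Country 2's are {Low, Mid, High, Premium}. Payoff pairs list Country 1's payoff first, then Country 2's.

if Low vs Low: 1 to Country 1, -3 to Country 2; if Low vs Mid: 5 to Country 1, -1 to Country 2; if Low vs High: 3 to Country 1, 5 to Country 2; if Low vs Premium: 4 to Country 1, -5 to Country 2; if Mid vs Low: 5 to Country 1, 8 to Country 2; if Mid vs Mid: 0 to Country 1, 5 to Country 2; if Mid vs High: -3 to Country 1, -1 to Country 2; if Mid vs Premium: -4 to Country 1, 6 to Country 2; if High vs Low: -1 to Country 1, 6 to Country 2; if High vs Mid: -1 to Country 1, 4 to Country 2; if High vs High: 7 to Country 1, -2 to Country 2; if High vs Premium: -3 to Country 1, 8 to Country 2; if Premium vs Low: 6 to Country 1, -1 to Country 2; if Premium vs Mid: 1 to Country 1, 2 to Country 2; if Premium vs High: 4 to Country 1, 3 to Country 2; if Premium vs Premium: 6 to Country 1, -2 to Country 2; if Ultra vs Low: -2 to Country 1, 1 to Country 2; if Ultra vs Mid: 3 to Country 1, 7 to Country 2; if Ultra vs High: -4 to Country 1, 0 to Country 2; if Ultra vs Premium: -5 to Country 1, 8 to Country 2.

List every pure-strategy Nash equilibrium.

No pure-strategy Nash equilibrium

A profile is a Nash equilibrium when each player is best-responding to the other.
Country 1's best responses — vs Low: Premium (payoff 6); vs Mid: Low (payoff 5); vs High: High (payoff 7); vs Premium: Premium (payoff 6).
Country 2's best responses — vs Low: High (payoff 5); vs Mid: Low (payoff 8); vs High: Premium (payoff 8); vs Premium: High (payoff 3); vs Ultra: Premium (payoff 8).
No cell has both players best-responding. For instance, Country 1's best reply to Low is Premium, but against Premium Country 2 prefers High over Low.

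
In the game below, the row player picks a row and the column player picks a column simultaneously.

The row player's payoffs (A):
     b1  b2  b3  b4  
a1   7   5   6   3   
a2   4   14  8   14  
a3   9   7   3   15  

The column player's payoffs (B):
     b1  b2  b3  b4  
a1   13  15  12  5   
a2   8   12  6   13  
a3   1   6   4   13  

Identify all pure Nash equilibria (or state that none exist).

(a3, b4)

Check mutual best responses: a cell is a NE iff neither player can gain by unilaterally deviating.
The row player's best responses — vs b1: a3 (payoff 9); vs b2: a2 (payoff 14); vs b3: a2 (payoff 8); vs b4: a3 (payoff 15).
The column player's best responses — vs a1: b2 (payoff 15); vs a2: b4 (payoff 13); vs a3: b4 (payoff 13).
The only mutual best response is (a3, b4); neither player gains by switching there.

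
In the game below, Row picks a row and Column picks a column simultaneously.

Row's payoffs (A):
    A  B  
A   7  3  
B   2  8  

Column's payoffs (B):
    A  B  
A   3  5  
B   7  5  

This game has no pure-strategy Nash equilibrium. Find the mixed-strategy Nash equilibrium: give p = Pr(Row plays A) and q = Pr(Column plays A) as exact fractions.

p = 1/2, q = 1/2

In a mixed NE each player is indifferent between their pure strategies, so the opponent's mix sets the indifference.
Column indifferent between A and B: p·3 + (1−p)·7 = p·5 + (1−p)·5 ⟹ 7 + (-4)p = 5 + 0p ⟹ p = 1/2.
Row indifferent between A and B: q·7 + (1−q)·3 = q·2 + (1−q)·8 ⟹ 3 + 4q = 8 + (-6)q ⟹ q = 1/2.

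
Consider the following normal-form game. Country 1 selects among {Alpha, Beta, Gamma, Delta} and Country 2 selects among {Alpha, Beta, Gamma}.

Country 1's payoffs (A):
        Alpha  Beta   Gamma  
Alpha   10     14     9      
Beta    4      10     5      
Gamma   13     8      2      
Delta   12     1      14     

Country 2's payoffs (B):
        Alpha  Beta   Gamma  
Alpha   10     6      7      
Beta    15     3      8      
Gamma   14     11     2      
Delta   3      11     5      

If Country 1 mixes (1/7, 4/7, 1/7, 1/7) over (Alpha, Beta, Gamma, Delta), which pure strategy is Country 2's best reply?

Alpha

Country 2's best reply maximizes expected payoff against the mix.
Alpha: (1/7)·10 + (4/7)·15 + (1/7)·14 + (1/7)·3 = 87/7
Beta: (1/7)·6 + (4/7)·3 + (1/7)·11 + (1/7)·11 = 40/7
Gamma: (1/7)·7 + (4/7)·8 + (1/7)·2 + (1/7)·5 = 46/7
Highest expected payoff is 87/7, from Alpha.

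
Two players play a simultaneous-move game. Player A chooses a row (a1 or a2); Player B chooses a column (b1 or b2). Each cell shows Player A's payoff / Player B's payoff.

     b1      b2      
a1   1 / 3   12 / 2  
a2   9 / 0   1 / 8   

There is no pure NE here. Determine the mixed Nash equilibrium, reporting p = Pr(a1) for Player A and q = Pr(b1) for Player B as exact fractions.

p = 8/9, q = 11/19

Each player's mixing probability is pinned down by making the *other* player indifferent.
Player B indifferent between b1 and b2: p·3 + (1−p)·0 = p·2 + (1−p)·8 ⟹ 0 + 3p = 8 + (-6)p ⟹ p = 8/9.
Player A indifferent between a1 and a2: q·1 + (1−q)·12 = q·9 + (1−q)·1 ⟹ 12 + (-11)q = 1 + 8q ⟹ q = 11/19.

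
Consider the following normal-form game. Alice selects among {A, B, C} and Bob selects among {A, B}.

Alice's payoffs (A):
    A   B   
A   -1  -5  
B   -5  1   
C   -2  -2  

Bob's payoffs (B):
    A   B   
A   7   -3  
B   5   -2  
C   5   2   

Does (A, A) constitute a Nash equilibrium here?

Holding Bob at A: Alice gets -1 from A, versus -5 from B, -2 from C. No profitable deviation for Alice.
Holding Alice at A: Bob gets 7 from A, versus -3 from B. No profitable deviation for Bob either.

Yes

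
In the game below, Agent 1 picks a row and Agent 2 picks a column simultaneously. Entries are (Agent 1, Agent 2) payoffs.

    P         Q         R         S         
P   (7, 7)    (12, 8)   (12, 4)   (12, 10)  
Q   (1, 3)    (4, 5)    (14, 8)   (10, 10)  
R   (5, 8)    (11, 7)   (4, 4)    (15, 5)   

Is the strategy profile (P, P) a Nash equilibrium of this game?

No

Holding Agent 2 at P: Agent 1 gets 7 from P, versus 1 from Q, 5 from R. No profitable deviation for Agent 1.
Holding Agent 1 at P: Agent 2 gets 7 from P but could get 10 by switching to S. Agent 2 has a profitable deviation.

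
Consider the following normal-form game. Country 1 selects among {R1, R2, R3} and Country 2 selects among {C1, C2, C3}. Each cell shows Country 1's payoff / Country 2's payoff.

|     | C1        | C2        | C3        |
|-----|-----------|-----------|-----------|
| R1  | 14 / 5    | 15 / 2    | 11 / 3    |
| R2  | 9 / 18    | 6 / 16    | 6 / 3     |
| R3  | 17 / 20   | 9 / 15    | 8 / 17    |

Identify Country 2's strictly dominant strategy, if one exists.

C1

A strategy is strictly dominant if it gives Country 2 a strictly higher payoff than every other strategy, against every choice by the opponent.
C1 strictly dominates: vs R1: 5 > each of {2, 3}; vs R2: 18 > each of {16, 3}; vs R3: 20 > each of {15, 17}.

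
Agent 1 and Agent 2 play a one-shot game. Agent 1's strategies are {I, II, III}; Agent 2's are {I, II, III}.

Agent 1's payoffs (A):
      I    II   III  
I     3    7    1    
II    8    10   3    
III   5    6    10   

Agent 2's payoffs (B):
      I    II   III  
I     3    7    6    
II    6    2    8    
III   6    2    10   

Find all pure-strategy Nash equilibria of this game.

A profile is a Nash equilibrium when each player is best-responding to the other.
Agent 1's best responses — vs I: II (payoff 8); vs II: II (payoff 10); vs III: III (payoff 10).
Agent 2's best responses — vs I: II (payoff 7); vs II: III (payoff 8); vs III: III (payoff 10).
The only mutual best response is (III, III); neither player gains by switching there.

(III, III)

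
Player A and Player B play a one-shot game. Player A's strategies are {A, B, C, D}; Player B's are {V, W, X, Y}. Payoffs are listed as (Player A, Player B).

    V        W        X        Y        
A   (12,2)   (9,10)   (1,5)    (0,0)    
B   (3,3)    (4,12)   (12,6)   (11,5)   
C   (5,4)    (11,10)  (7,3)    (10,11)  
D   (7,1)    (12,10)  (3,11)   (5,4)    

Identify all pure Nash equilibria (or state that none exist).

A profile is a Nash equilibrium when each player is best-responding to the other.
Player A's best responses — vs V: A (payoff 12); vs W: D (payoff 12); vs X: B (payoff 12); vs Y: B (payoff 11).
Player B's best responses — vs A: W (payoff 10); vs B: W (payoff 12); vs C: Y (payoff 11); vs D: X (payoff 11).
No cell has both players best-responding. For instance, Player A's best reply to X is B, but against B Player B prefers W over X.

There is no pure-strategy Nash equilibrium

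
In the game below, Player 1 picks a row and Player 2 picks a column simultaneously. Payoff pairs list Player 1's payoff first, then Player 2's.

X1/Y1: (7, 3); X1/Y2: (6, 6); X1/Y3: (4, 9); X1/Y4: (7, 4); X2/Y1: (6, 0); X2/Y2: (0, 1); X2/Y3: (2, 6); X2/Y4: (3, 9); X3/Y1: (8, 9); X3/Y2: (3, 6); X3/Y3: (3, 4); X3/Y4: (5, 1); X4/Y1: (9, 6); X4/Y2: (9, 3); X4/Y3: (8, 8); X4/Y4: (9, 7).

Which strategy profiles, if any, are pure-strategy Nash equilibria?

(X4, Y3)

Check mutual best responses: a cell is a NE iff neither player can gain by unilaterally deviating.
Player 1's best responses — vs Y1: X4 (payoff 9); vs Y2: X4 (payoff 9); vs Y3: X4 (payoff 8); vs Y4: X4 (payoff 9).
Player 2's best responses — vs X1: Y3 (payoff 9); vs X2: Y4 (payoff 9); vs X3: Y1 (payoff 9); vs X4: Y3 (payoff 8).
The only mutual best response is (X4, Y3); neither player gains by switching there.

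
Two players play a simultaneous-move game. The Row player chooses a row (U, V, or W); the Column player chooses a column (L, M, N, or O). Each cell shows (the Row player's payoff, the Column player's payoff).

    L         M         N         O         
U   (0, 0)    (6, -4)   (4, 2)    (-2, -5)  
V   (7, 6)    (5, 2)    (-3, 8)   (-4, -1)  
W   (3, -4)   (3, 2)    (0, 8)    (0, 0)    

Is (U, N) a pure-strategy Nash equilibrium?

Holding the Column player at N: the Row player gets 4 from U, versus -3 from V, 0 from W. No profitable deviation for the Row player.
Holding the Row player at U: the Column player gets 2 from N, versus 0 from L, -4 from M, -5 from O. No profitable deviation for the Column player either.

Yes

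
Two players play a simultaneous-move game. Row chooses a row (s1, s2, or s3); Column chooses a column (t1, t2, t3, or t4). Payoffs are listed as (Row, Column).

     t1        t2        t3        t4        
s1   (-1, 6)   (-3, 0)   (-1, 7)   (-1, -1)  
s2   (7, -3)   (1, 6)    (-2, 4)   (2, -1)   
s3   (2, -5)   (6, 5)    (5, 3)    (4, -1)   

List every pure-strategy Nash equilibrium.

Check mutual best responses: a cell is a NE iff neither player can gain by unilaterally deviating.
Row's best responses — vs t1: s2 (payoff 7); vs t2: s3 (payoff 6); vs t3: s3 (payoff 5); vs t4: s3 (payoff 4).
Column's best responses — vs s1: t3 (payoff 7); vs s2: t2 (payoff 6); vs s3: t2 (payoff 5).
The only mutual best response is (s3, t2); neither player gains by switching there.

(s3, t2)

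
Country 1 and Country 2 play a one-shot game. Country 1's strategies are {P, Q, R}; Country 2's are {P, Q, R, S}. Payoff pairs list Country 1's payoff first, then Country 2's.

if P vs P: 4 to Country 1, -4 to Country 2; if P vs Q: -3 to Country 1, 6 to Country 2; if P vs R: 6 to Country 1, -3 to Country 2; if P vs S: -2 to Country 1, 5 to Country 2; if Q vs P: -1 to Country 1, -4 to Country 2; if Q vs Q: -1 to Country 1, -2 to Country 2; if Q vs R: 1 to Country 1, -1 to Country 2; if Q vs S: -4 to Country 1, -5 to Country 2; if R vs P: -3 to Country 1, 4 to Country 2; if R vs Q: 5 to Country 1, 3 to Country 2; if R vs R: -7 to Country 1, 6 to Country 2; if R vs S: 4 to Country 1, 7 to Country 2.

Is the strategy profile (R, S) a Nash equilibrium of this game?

Holding Country 2 at S: Country 1 gets 4 from R, versus -2 from P, -4 from Q. No profitable deviation for Country 1.
Holding Country 1 at R: Country 2 gets 7 from S, versus 4 from P, 3 from Q, 6 from R. No profitable deviation for Country 2 either.

Yes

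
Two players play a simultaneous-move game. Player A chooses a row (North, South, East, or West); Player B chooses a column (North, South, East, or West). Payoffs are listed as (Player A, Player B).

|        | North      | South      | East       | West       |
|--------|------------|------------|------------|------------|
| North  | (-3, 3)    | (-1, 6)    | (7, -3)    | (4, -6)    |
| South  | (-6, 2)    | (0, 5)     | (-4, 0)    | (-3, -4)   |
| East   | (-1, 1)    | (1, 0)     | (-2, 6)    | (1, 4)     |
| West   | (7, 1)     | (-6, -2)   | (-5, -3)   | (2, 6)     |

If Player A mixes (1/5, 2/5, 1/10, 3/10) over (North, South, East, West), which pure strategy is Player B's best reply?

South

Compute Player B's expected payoff from each pure strategy against the given mix.
North: (1/5)·3 + (2/5)·2 + (1/10)·1 + (3/10)·1 = 9/5
South: (1/5)·6 + (2/5)·5 + (1/10)·0 + (3/10)·(-2) = 13/5
East: (1/5)·(-3) + (2/5)·0 + (1/10)·6 + (3/10)·(-3) = -9/10
West: (1/5)·(-6) + (2/5)·(-4) + (1/10)·4 + (3/10)·6 = -3/5
Highest expected payoff is 13/5, from South.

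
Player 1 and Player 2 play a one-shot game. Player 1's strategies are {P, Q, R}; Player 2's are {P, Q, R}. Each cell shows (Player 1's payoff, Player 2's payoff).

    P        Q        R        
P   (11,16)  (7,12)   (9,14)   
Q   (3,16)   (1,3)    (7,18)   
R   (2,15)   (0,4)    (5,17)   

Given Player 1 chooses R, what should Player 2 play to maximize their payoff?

R

With Player 1 fixed at R, Player 2's payoffs are: P → 15, Q → 4, R → 17.
The maximum is 17, achieved by R.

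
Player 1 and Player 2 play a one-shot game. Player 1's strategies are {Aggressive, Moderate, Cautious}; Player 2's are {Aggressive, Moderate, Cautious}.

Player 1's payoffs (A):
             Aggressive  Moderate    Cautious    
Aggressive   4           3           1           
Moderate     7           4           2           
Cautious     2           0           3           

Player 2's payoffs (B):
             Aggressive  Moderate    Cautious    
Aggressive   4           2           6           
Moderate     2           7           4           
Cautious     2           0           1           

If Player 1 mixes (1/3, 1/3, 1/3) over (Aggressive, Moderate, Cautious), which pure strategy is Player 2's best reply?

Cautious

Player 2's best reply maximizes expected payoff against the mix.
Aggressive: (1/3)·4 + (1/3)·2 + (1/3)·2 = 8/3
Moderate: (1/3)·2 + (1/3)·7 + (1/3)·0 = 3
Cautious: (1/3)·6 + (1/3)·4 + (1/3)·1 = 11/3
Highest expected payoff is 11/3, from Cautious.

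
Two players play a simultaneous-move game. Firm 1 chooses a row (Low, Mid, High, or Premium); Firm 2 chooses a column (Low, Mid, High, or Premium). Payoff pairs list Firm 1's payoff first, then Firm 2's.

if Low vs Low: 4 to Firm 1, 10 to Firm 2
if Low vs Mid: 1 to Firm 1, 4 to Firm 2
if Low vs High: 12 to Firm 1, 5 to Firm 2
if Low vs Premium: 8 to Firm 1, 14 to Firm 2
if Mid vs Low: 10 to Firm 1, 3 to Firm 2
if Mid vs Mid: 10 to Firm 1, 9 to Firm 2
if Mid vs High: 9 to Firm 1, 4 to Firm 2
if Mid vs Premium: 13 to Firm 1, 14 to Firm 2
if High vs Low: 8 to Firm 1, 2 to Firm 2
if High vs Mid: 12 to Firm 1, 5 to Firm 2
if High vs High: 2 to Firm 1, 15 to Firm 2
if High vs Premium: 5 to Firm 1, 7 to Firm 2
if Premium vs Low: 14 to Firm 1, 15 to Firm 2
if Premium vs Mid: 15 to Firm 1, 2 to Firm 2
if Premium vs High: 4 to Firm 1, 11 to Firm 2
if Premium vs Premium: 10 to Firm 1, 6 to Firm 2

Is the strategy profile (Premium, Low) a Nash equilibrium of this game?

Holding Firm 2 at Low: Firm 1 gets 14 from Premium, versus 4 from Low, 10 from Mid, 8 from High. No profitable deviation for Firm 1.
Holding Firm 1 at Premium: Firm 2 gets 15 from Low, versus 2 from Mid, 11 from High, 6 from Premium. No profitable deviation for Firm 2 either.

Yes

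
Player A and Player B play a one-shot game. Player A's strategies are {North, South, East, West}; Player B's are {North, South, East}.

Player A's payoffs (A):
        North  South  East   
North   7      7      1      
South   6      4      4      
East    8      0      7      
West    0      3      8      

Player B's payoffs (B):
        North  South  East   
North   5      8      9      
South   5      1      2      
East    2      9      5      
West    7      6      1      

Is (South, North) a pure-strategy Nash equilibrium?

No

Holding Player B at North: Player A gets 6 from South but could get 8 by switching to East. Player A has a profitable deviation.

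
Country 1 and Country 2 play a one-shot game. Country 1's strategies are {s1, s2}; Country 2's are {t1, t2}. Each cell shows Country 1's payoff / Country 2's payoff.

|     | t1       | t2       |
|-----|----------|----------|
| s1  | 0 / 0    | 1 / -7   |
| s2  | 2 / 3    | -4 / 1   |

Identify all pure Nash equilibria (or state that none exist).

Find each player's best response to every opponent strategy; NE are the intersections.
Country 1's best responses — vs t1: s2 (payoff 2); vs t2: s1 (payoff 1).
Country 2's best responses — vs s1: t1 (payoff 0); vs s2: t1 (payoff 3).
The only mutual best response is (s2, t1); neither player gains by switching there.

(s2, t1)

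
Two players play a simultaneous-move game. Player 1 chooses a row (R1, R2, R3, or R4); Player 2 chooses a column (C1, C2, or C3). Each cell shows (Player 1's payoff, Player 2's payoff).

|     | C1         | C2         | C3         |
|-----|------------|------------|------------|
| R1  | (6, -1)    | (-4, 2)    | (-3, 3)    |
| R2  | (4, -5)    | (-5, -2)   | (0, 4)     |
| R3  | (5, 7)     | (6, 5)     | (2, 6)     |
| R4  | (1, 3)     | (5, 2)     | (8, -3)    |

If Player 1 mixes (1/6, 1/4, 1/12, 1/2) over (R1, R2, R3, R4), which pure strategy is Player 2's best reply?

Compute Player 2's expected payoff from each pure strategy against the given mix.
C1: (1/6)·(-1) + (1/4)·(-5) + (1/12)·7 + (1/2)·3 = 2/3
C2: (1/6)·2 + (1/4)·(-2) + (1/12)·5 + (1/2)·2 = 5/4
C3: (1/6)·3 + (1/4)·4 + (1/12)·6 + (1/2)·(-3) = 1/2
Highest expected payoff is 5/4, from C2.

C2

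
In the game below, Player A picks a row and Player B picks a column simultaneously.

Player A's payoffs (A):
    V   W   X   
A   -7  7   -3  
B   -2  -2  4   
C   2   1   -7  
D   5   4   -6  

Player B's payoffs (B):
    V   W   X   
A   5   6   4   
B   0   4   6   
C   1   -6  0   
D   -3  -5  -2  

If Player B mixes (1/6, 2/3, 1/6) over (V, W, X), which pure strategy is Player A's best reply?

Player A's best reply maximizes expected payoff against the mix.
A: (1/6)·(-7) + (2/3)·7 + (1/6)·(-3) = 3
B: (1/6)·(-2) + (2/3)·(-2) + (1/6)·4 = -1
C: (1/6)·2 + (2/3)·1 + (1/6)·(-7) = -1/6
D: (1/6)·5 + (2/3)·4 + (1/6)·(-6) = 5/2
Highest expected payoff is 3, from A.

A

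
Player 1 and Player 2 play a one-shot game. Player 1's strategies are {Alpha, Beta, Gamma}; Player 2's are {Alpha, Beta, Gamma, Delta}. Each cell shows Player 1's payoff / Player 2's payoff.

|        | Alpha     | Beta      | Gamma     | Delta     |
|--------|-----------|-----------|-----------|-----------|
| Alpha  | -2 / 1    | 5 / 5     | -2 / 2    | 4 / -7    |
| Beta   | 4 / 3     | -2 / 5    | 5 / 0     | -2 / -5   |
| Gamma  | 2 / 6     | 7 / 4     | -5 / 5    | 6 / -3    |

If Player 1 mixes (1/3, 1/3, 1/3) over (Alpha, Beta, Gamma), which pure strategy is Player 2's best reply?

Compute Player 2's expected payoff from each pure strategy against the given mix.
Alpha: (1/3)·1 + (1/3)·3 + (1/3)·6 = 10/3
Beta: (1/3)·5 + (1/3)·5 + (1/3)·4 = 14/3
Gamma: (1/3)·2 + (1/3)·0 + (1/3)·5 = 7/3
Delta: (1/3)·(-7) + (1/3)·(-5) + (1/3)·(-3) = -5
Highest expected payoff is 14/3, from Beta.

Beta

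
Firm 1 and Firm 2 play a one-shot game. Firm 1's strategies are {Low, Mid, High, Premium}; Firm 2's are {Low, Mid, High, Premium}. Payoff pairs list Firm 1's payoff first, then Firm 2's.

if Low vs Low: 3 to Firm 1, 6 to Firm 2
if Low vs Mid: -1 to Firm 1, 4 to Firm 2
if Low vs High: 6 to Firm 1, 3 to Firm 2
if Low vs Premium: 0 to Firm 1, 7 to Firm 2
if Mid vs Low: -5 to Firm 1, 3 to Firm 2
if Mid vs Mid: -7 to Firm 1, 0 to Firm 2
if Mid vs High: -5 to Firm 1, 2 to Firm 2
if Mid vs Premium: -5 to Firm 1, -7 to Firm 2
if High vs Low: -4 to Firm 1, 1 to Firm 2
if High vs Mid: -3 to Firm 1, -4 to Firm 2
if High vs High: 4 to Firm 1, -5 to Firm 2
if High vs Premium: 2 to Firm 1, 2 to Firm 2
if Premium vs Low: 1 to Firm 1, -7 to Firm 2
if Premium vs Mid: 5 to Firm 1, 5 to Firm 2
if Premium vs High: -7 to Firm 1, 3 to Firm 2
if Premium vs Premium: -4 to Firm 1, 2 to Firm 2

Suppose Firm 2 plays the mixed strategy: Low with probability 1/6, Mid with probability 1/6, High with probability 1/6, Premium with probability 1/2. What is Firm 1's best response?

Low

Firm 1's best reply maximizes expected payoff against the mix.
Low: (1/6)·3 + (1/6)·(-1) + (1/6)·6 + (1/2)·0 = 4/3
Mid: (1/6)·(-5) + (1/6)·(-7) + (1/6)·(-5) + (1/2)·(-5) = -16/3
High: (1/6)·(-4) + (1/6)·(-3) + (1/6)·4 + (1/2)·2 = 1/2
Premium: (1/6)·1 + (1/6)·5 + (1/6)·(-7) + (1/2)·(-4) = -13/6
Highest expected payoff is 4/3, from Low.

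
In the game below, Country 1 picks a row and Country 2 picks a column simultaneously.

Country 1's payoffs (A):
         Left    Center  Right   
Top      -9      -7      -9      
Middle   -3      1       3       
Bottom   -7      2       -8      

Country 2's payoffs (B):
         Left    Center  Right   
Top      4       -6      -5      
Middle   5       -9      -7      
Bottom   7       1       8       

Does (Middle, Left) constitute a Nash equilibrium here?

Yes

Holding Country 2 at Left: Country 1 gets -3 from Middle, versus -9 from Top, -7 from Bottom. No profitable deviation for Country 1.
Holding Country 1 at Middle: Country 2 gets 5 from Left, versus -9 from Center, -7 from Right. No profitable deviation for Country 2 either.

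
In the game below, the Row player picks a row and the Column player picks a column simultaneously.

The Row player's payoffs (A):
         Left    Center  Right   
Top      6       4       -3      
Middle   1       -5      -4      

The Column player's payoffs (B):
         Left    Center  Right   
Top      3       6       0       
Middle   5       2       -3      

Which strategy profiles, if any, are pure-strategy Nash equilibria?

(Top, Center)

Find each player's best response to every opponent strategy; NE are the intersections.
The Row player's best responses — vs Left: Top (payoff 6); vs Center: Top (payoff 4); vs Right: Top (payoff -3).
The Column player's best responses — vs Top: Center (payoff 6); vs Middle: Left (payoff 5).
The only mutual best response is (Top, Center); neither player gains by switching there.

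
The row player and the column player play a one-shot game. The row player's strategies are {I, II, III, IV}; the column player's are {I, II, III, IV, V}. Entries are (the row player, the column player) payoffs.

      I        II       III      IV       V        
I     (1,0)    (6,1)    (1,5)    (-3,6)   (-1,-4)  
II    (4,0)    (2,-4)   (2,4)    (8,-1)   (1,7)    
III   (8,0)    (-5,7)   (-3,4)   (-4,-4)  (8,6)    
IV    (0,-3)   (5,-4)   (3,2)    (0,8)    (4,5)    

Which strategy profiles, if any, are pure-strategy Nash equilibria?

A profile is a Nash equilibrium when each player is best-responding to the other.
The row player's best responses — vs I: III (payoff 8); vs II: I (payoff 6); vs III: IV (payoff 3); vs IV: II (payoff 8); vs V: III (payoff 8).
The column player's best responses — vs I: IV (payoff 6); vs II: V (payoff 7); vs III: II (payoff 7); vs IV: IV (payoff 8).
No cell has both players best-responding. For instance, the row player's best reply to I is III, but against III the column player prefers II over I.

None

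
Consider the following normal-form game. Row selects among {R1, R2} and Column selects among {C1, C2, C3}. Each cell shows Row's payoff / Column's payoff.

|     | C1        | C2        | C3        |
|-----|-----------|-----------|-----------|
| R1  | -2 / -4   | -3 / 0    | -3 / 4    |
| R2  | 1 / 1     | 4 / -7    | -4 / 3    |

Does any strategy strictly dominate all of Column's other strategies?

Check whether one of Column's strategies beats all alternatives regardless of what the opponent does.
C3 strictly dominates: vs R1: 4 > each of {-4, 0}; vs R2: 3 > each of {1, -7}.

C3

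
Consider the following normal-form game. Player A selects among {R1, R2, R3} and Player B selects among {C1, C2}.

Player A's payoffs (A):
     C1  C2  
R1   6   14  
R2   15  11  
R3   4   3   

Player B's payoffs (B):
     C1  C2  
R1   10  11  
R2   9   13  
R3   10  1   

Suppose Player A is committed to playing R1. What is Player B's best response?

C2

With Player A fixed at R1, Player B's payoffs are: C1 → 10, C2 → 11.
The maximum is 11, achieved by C2.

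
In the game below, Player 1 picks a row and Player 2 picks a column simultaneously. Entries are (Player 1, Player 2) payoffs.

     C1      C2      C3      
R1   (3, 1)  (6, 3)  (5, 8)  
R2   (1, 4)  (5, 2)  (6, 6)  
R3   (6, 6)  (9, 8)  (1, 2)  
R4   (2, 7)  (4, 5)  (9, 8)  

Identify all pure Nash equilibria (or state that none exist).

A profile is a Nash equilibrium when each player is best-responding to the other.
Player 1's best responses — vs C1: R3 (payoff 6); vs C2: R3 (payoff 9); vs C3: R4 (payoff 9).
Player 2's best responses — vs R1: C3 (payoff 8); vs R2: C3 (payoff 6); vs R3: C2 (payoff 8); vs R4: C3 (payoff 8).
Mutual best responses occur at (R3, C2) and (R4, C3); at each, neither player gains by switching.

(R3, C2) and (R4, C3)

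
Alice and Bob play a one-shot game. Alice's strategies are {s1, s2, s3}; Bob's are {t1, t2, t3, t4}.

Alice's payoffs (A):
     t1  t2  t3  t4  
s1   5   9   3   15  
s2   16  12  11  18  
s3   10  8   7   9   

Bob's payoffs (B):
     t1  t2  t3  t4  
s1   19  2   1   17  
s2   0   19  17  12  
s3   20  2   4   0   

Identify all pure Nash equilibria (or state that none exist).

(s2, t2)

A profile is a Nash equilibrium when each player is best-responding to the other.
Alice's best responses — vs t1: s2 (payoff 16); vs t2: s2 (payoff 12); vs t3: s2 (payoff 11); vs t4: s2 (payoff 18).
Bob's best responses — vs s1: t1 (payoff 19); vs s2: t2 (payoff 19); vs s3: t1 (payoff 20).
The only mutual best response is (s2, t2); neither player gains by switching there.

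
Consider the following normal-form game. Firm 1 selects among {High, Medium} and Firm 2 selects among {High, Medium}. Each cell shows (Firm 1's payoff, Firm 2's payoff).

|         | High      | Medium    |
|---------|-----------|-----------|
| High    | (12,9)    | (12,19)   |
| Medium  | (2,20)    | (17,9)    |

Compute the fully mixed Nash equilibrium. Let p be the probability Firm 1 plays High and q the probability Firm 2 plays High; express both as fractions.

p = 11/21, q = 1/3

In a mixed NE each player is indifferent between their pure strategies, so the opponent's mix sets the indifference.
Firm 2 indifferent between High and Medium: p·9 + (1−p)·20 = p·19 + (1−p)·9 ⟹ 20 + (-11)p = 9 + 10p ⟹ p = 11/21.
Firm 1 indifferent between High and Medium: q·12 + (1−q)·12 = q·2 + (1−q)·17 ⟹ 12 + 0q = 17 + (-15)q ⟹ q = 1/3.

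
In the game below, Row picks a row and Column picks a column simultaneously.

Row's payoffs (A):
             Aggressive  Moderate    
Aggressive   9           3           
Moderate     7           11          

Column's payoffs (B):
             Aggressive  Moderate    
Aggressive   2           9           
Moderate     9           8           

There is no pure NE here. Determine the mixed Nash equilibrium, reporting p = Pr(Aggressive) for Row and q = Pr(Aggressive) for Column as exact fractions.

In a mixed NE each player is indifferent between their pure strategies, so the opponent's mix sets the indifference.
Column indifferent between Aggressive and Moderate: p·2 + (1−p)·9 = p·9 + (1−p)·8 ⟹ 9 + (-7)p = 8 + 1p ⟹ p = 1/8.
Row indifferent between Aggressive and Moderate: q·9 + (1−q)·3 = q·7 + (1−q)·11 ⟹ 3 + 6q = 11 + (-4)q ⟹ q = 4/5.

p = 1/8, q = 4/5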